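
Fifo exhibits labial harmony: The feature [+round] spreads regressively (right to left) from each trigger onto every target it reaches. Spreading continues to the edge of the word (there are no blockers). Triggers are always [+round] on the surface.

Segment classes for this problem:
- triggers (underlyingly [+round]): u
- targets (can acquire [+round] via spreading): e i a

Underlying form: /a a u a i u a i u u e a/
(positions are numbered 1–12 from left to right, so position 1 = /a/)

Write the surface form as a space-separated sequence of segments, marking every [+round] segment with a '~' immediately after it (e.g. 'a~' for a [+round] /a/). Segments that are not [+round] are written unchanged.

a~ a~ u~ a~ i~ u~ a~ i~ u~ u~ e a

From /u/ at 3 leftward: 2 /a/ → [+round]; 1 /a/ → [+round]; word edge.
From /u/ at 6 leftward: 5 /i/ → [+round]; 4 /a/ → [+round]; 3 /u/ is itself a trigger — this domain ends here.
From /u/ at 9 leftward: 8 /i/ → [+round]; 7 /a/ → [+round]; 6 /u/ is itself a trigger — this domain ends here.
From /u/ at 10 leftward: 9 /u/ is itself a trigger — this domain ends here.
Targets with no active source: positions 11 12 stay [-round].
[+round] positions on the surface: 1 2 3 4 5 6 7 8 9 10.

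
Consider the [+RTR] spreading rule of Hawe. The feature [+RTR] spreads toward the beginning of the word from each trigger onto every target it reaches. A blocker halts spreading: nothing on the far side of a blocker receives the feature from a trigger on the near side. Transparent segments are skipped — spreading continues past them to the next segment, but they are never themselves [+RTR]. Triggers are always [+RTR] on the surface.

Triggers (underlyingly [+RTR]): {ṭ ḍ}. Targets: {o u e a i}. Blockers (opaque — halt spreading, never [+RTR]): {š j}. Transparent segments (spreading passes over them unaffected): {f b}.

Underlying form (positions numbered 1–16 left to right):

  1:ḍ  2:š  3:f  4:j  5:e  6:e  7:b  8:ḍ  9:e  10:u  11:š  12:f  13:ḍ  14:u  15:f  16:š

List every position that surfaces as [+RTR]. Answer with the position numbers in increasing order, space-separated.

1 5 6 8 13

From /ḍ/ at 1 leftward: word edge.
From /ḍ/ at 8 leftward: 7 /b/ transparent; 6 /e/ → [+RTR]; 5 /e/ → [+RTR]; 4 /j/ blocks.
From /ḍ/ at 13 leftward: 12 /f/ transparent; 11 /š/ blocks.
Targets with no active source: positions 9 10 14 stay [-emphatic].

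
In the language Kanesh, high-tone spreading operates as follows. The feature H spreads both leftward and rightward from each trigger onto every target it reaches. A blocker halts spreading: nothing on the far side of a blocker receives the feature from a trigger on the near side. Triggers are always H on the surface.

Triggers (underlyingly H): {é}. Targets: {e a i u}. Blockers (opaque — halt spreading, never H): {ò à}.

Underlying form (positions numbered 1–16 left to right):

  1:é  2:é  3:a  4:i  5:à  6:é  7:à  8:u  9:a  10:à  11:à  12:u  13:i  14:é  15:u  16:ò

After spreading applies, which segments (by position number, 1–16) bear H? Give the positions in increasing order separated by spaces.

From /é/ at 1 rightward: 2 /é/ is itself a trigger — this domain ends here.
From /é/ at 1 leftward: word edge.
From /é/ at 2 rightward: 3 /a/ → H; 4 /i/ → H; 5 /à/ blocks.
From /é/ at 2 leftward: 1 /é/ is itself a trigger — this domain ends here.
From /é/ at 6 rightward: 7 /à/ blocks.
From /é/ at 6 leftward: 5 /à/ blocks.
From /é/ at 14 rightward: 15 /u/ → H; 16 /ò/ blocks.
From /é/ at 14 leftward: 13 /i/ → H; 12 /u/ → H; 11 /à/ blocks.
Targets with no active source: positions 8 9 stay [-high tone].

1 2 3 4 6 12 13 14 15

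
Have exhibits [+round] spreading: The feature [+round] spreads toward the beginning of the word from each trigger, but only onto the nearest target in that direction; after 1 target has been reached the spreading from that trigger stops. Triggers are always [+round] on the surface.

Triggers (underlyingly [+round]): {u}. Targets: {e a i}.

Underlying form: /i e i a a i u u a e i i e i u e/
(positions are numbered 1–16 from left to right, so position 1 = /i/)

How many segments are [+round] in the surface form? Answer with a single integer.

From /u/ at 7 leftward: 6 /i/ → [+round]; bound reached.
From /u/ at 8 leftward: 7 /u/ is itself a trigger — this domain ends here.
From /u/ at 15 leftward: 14 /i/ → [+round]; bound reached.
Targets with no active source: positions 1 2 3 4 5 9 10 11 12 13 16 stay [-round].
[+round] positions on the surface: 6 7 8 14 15.

5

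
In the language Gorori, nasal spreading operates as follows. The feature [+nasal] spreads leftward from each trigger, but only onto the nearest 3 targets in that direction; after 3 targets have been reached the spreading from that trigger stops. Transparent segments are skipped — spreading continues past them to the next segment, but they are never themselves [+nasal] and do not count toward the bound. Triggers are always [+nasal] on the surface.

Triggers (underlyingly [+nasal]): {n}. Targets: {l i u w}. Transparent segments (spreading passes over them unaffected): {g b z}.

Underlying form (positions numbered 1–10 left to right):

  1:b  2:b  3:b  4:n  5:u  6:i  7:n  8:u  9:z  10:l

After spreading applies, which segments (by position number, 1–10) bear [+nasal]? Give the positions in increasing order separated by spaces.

From /n/ at 4 leftward: 3 /b/ transparent; 2 /b/ transparent; 1 /b/ transparent; word edge.
From /n/ at 7 leftward: 6 /i/ → [+nasal]; 5 /u/ → [+nasal]; 4 /n/ is itself a trigger — this domain ends here.
Targets with no active source: positions 8 10 stay [-nasal].

4 5 6 7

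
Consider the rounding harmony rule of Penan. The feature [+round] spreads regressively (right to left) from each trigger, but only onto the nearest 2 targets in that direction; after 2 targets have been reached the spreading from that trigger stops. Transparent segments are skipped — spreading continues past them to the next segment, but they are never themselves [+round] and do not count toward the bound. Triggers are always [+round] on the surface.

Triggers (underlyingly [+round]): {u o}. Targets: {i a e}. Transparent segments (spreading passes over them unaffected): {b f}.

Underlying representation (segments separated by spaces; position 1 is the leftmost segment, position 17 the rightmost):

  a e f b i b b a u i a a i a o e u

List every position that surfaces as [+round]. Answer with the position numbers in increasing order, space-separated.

5 8 9 13 14 15 16 17

From /u/ at 9 leftward: 8 /a/ → [+round]; 7 /b/ transparent; 6 /b/ transparent; 5 /i/ → [+round]; bound reached.
From /o/ at 15 leftward: 14 /a/ → [+round]; 13 /i/ → [+round]; bound reached.
From /u/ at 17 leftward: 16 /e/ → [+round]; 15 /o/ is itself a trigger — this domain ends here.
Targets with no active source: positions 1 2 10 11 12 stay [-round].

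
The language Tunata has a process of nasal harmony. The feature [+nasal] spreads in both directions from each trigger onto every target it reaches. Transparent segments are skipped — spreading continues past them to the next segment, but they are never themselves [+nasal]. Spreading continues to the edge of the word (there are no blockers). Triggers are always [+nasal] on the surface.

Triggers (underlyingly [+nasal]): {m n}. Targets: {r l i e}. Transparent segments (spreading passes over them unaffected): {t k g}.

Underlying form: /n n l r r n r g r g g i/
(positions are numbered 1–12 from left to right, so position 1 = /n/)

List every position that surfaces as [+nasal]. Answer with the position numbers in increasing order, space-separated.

1 2 3 4 5 6 7 9 12

From /n/ at 1 rightward: 2 /n/ is itself a trigger — this domain ends here.
From /n/ at 1 leftward: word edge.
From /n/ at 2 rightward: 3 /l/ → [+nasal]; 4 /r/ → [+nasal]; 5 /r/ → [+nasal]; 6 /n/ is itself a trigger — this domain ends here.
From /n/ at 2 leftward: 1 /n/ is itself a trigger — this domain ends here.
From /n/ at 6 rightward: 7 /r/ → [+nasal]; 8 /g/ transparent; 9 /r/ → [+nasal]; 10 /g/ transparent; 11 /g/ transparent; 12 /i/ → [+nasal]; word edge.
From /n/ at 6 leftward: 5 /r/ → [+nasal]; 4 /r/ → [+nasal]; 3 /l/ → [+nasal]; 2 /n/ is itself a trigger — this domain ends here.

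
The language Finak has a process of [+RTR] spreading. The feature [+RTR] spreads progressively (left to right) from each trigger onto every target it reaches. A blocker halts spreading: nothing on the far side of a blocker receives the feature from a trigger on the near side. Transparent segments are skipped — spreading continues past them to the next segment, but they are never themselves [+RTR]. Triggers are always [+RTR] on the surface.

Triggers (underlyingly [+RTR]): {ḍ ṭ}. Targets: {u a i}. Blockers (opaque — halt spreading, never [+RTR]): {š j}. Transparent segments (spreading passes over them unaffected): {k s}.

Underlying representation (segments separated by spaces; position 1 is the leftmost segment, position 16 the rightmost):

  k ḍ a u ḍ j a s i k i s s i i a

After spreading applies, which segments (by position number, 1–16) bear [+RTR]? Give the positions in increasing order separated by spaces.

2 3 4 5

From /ḍ/ at 2 rightward: 3 /a/ → [+RTR]; 4 /u/ → [+RTR]; 5 /ḍ/ is itself a trigger — this domain ends here.
From /ḍ/ at 5 rightward: 6 /j/ blocks.
Targets with no active source: positions 7 9 11 14 15 16 stay [-emphatic].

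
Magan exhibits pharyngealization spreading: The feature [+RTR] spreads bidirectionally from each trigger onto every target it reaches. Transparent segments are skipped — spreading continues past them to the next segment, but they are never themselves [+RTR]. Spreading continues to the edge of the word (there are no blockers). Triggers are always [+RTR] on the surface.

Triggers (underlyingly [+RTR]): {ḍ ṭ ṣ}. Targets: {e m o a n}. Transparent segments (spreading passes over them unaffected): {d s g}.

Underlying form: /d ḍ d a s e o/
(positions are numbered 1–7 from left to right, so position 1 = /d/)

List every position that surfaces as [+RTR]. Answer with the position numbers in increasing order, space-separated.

2 4 6 7

From /ḍ/ at 2 rightward: 3 /d/ transparent; 4 /a/ → [+RTR]; 5 /s/ transparent; 6 /e/ → [+RTR]; 7 /o/ → [+RTR]; word edge.
From /ḍ/ at 2 leftward: 1 /d/ transparent; word edge.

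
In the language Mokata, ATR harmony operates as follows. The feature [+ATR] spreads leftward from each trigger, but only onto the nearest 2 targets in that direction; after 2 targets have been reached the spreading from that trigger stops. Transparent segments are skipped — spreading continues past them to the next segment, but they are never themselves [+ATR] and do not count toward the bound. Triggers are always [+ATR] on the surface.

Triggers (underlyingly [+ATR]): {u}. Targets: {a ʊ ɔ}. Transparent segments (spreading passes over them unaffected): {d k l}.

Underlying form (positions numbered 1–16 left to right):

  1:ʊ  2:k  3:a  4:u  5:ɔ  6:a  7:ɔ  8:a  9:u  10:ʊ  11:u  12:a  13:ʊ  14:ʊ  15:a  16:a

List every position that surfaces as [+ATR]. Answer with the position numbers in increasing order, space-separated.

From /u/ at 4 leftward: 3 /a/ → [+ATR]; 2 /k/ transparent; 1 /ʊ/ → [+ATR]; bound reached.
From /u/ at 9 leftward: 8 /a/ → [+ATR]; 7 /ɔ/ → [+ATR]; bound reached.
From /u/ at 11 leftward: 10 /ʊ/ → [+ATR]; 9 /u/ is itself a trigger — this domain ends here.
Targets with no active source: positions 5 6 12 13 14 15 16 stay [-ATR].

1 3 4 7 8 9 10 11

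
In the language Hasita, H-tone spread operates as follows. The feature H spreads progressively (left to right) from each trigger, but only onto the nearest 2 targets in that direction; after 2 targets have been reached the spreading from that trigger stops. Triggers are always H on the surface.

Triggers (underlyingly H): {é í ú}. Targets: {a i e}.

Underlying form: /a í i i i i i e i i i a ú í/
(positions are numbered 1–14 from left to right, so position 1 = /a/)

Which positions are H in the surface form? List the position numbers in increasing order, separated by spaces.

From /í/ at 2 rightward: 3 /i/ → H; 4 /i/ → H; bound reached.
From /ú/ at 13 rightward: 14 /í/ is itself a trigger — this domain ends here.
From /í/ at 14 rightward: word edge.
Targets with no active source: positions 1 5 6 7 8 9 10 11 12 stay [-high tone].

2 3 4 13 14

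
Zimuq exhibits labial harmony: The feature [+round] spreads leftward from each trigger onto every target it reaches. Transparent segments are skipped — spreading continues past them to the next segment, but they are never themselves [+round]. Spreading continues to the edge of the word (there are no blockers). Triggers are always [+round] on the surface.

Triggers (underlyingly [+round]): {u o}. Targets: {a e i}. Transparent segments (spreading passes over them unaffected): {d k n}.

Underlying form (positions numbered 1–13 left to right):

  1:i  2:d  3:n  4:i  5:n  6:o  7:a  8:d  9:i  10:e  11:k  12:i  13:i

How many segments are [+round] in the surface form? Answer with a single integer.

From /o/ at 6 leftward: 5 /n/ transparent; 4 /i/ → [+round]; 3 /n/ transparent; 2 /d/ transparent; 1 /i/ → [+round]; word edge.
Targets with no active source: positions 7 9 10 12 13 stay [-round].
[+round] positions on the surface: 1 4 6.

3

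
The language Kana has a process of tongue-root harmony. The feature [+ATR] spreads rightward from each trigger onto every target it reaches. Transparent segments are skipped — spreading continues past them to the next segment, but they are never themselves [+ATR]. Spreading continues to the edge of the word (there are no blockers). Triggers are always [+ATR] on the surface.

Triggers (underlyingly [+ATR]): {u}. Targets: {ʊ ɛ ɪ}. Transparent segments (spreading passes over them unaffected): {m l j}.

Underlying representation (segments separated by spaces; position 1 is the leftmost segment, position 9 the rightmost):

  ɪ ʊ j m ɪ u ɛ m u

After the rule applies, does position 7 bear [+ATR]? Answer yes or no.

yes

From /u/ at 6 rightward: 7 /ɛ/ → [+ATR]; 8 /m/ transparent; 9 /u/ is itself a trigger — this domain ends here.
From /u/ at 9 rightward: word edge.
Targets with no active source: positions 1 2 5 stay [-ATR].
[+ATR] positions on the surface: 6 7 9.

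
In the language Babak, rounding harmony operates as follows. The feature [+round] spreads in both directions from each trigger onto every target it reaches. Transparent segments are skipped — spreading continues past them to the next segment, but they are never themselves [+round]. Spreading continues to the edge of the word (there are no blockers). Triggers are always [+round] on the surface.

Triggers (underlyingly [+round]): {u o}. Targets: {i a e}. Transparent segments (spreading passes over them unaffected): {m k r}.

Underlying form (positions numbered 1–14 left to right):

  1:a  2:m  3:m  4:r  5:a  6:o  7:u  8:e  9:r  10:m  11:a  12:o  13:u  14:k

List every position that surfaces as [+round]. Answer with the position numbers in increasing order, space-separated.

1 5 6 7 8 11 12 13

From /o/ at 6 rightward: 7 /u/ is itself a trigger — this domain ends here.
From /o/ at 6 leftward: 5 /a/ → [+round]; 4 /r/ transparent; 3 /m/ transparent; 2 /m/ transparent; 1 /a/ → [+round]; word edge.
From /u/ at 7 rightward: 8 /e/ → [+round]; 9 /r/ transparent; 10 /m/ transparent; 11 /a/ → [+round]; 12 /o/ is itself a trigger — this domain ends here.
From /u/ at 7 leftward: 6 /o/ is itself a trigger — this domain ends here.
From /o/ at 12 rightward: 13 /u/ is itself a trigger — this domain ends here.
From /o/ at 12 leftward: 11 /a/ → [+round]; 10 /m/ transparent; 9 /r/ transparent; 8 /e/ → [+round]; 7 /u/ is itself a trigger — this domain ends here.
From /u/ at 13 rightward: 14 /k/ transparent; word edge.
From /u/ at 13 leftward: 12 /o/ is itself a trigger — this domain ends here.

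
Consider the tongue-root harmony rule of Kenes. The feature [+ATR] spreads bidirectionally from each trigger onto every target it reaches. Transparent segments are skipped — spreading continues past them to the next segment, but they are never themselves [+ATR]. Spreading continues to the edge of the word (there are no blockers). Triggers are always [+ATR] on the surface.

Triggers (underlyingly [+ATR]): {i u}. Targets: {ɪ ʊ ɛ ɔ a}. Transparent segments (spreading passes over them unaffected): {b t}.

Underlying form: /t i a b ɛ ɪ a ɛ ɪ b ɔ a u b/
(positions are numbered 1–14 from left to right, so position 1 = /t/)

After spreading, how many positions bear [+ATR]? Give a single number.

From /i/ at 2 rightward: 3 /a/ → [+ATR]; 4 /b/ transparent; 5 /ɛ/ → [+ATR]; 6 /ɪ/ → [+ATR]; 7 /a/ → [+ATR]; 8 /ɛ/ → [+ATR]; 9 /ɪ/ → [+ATR]; 10 /b/ transparent; 11 /ɔ/ → [+ATR]; 12 /a/ → [+ATR]; 13 /u/ is itself a trigger — this domain ends here.
From /i/ at 2 leftward: 1 /t/ transparent; word edge.
From /u/ at 13 rightward: 14 /b/ transparent; word edge.
From /u/ at 13 leftward: 12 /a/ → [+ATR]; 11 /ɔ/ → [+ATR]; 10 /b/ transparent; 9 /ɪ/ → [+ATR]; 8 /ɛ/ → [+ATR]; 7 /a/ → [+ATR]; 6 /ɪ/ → [+ATR]; 5 /ɛ/ → [+ATR]; 4 /b/ transparent; 3 /a/ → [+ATR]; 2 /i/ is itself a trigger — this domain ends here.
[+ATR] positions on the surface: 2 3 5 6 7 8 9 11 12 13.

10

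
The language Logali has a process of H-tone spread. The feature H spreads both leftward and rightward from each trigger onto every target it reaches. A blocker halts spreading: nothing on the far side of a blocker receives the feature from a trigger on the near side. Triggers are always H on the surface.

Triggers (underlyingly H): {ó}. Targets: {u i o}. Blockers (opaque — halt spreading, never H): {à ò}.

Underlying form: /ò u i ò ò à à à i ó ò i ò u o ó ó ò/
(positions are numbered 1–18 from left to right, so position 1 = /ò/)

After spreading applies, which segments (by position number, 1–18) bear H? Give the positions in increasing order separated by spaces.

From /ó/ at 10 rightward: 11 /ò/ blocks.
From /ó/ at 10 leftward: 9 /i/ → H; 8 /à/ blocks.
From /ó/ at 16 rightward: 17 /ó/ is itself a trigger — this domain ends here.
From /ó/ at 16 leftward: 15 /o/ → H; 14 /u/ → H; 13 /ò/ blocks.
From /ó/ at 17 rightward: 18 /ò/ blocks.
From /ó/ at 17 leftward: 16 /ó/ is itself a trigger — this domain ends here.
Targets with no active source: positions 2 3 12 stay [-high tone].

9 10 14 15 16 17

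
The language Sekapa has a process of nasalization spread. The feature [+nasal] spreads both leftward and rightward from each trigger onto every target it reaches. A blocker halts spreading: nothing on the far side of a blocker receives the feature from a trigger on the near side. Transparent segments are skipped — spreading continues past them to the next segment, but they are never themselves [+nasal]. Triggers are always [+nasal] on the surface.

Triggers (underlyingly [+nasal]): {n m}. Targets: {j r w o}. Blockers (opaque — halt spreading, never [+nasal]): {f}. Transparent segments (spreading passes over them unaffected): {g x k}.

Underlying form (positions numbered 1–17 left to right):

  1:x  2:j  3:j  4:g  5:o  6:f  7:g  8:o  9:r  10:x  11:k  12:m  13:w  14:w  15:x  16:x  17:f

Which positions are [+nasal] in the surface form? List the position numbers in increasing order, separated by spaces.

8 9 12 13 14

From /m/ at 12 rightward: 13 /w/ → [+nasal]; 14 /w/ → [+nasal]; 15 /x/ transparent; 16 /x/ transparent; 17 /f/ blocks.
From /m/ at 12 leftward: 11 /k/ transparent; 10 /x/ transparent; 9 /r/ → [+nasal]; 8 /o/ → [+nasal]; 7 /g/ transparent; 6 /f/ blocks.
Targets with no active source: positions 2 3 5 stay [-nasal].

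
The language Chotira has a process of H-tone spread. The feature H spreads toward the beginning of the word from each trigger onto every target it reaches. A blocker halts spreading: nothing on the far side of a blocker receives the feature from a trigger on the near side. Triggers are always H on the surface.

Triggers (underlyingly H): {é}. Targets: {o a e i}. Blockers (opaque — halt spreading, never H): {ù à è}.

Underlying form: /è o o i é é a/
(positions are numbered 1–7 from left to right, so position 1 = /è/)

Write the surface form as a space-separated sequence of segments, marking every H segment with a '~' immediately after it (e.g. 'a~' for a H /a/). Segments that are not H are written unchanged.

è o~ o~ i~ é~ é~ a

From /é/ at 5 leftward: 4 /i/ → H; 3 /o/ → H; 2 /o/ → H; 1 /è/ blocks.
From /é/ at 6 leftward: 5 /é/ is itself a trigger — this domain ends here.
Target with no active source: position 7 stays [-high tone].
H positions on the surface: 2 3 4 5 6.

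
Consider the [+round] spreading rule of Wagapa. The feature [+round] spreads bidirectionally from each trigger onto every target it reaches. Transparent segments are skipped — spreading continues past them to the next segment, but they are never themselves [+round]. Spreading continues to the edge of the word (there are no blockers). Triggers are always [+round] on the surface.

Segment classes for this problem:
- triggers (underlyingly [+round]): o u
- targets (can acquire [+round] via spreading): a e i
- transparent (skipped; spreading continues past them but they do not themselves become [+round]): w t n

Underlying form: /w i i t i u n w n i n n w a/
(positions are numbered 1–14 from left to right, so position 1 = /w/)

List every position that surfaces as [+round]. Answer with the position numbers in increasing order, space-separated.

2 3 5 6 10 14

From /u/ at 6 rightward: 7 /n/ transparent; 8 /w/ transparent; 9 /n/ transparent; 10 /i/ → [+round]; 11 /n/ transparent; 12 /n/ transparent; 13 /w/ transparent; 14 /a/ → [+round]; word edge.
From /u/ at 6 leftward: 5 /i/ → [+round]; 4 /t/ transparent; 3 /i/ → [+round]; 2 /i/ → [+round]; 1 /w/ transparent; word edge.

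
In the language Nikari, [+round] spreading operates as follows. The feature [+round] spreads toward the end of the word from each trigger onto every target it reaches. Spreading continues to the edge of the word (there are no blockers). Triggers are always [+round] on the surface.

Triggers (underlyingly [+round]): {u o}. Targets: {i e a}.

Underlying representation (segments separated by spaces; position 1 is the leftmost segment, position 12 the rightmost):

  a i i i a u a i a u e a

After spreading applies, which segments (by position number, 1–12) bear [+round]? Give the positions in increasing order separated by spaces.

6 7 8 9 10 11 12

From /u/ at 6 rightward: 7 /a/ → [+round]; 8 /i/ → [+round]; 9 /a/ → [+round]; 10 /u/ is itself a trigger — this domain ends here.
From /u/ at 10 rightward: 11 /e/ → [+round]; 12 /a/ → [+round]; word edge.
Targets with no active source: positions 1 2 3 4 5 stay [-round].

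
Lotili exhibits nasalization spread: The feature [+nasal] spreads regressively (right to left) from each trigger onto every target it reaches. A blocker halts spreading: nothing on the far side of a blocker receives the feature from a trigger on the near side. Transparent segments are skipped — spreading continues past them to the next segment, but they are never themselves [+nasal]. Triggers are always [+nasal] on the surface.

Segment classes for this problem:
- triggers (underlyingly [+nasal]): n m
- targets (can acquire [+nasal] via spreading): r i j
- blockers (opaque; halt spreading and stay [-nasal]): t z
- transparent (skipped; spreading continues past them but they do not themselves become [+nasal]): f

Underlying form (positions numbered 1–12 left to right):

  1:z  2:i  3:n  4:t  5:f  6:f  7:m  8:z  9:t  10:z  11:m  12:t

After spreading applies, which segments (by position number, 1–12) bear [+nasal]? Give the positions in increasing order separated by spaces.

2 3 7 11

From /n/ at 3 leftward: 2 /i/ → [+nasal]; 1 /z/ blocks.
From /m/ at 7 leftward: 6 /f/ transparent; 5 /f/ transparent; 4 /t/ blocks.
From /m/ at 11 leftward: 10 /z/ blocks.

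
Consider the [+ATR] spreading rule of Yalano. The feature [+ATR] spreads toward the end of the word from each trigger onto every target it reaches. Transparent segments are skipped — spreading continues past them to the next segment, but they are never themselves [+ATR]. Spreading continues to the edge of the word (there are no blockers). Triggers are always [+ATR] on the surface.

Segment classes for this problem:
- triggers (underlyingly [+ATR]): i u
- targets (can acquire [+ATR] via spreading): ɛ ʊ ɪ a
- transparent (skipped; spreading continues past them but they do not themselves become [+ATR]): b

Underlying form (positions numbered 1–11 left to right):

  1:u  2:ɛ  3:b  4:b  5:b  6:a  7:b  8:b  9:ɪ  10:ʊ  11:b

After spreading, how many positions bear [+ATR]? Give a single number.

From /u/ at 1 rightward: 2 /ɛ/ → [+ATR]; 3 /b/ transparent; 4 /b/ transparent; 5 /b/ transparent; 6 /a/ → [+ATR]; 7 /b/ transparent; 8 /b/ transparent; 9 /ɪ/ → [+ATR]; 10 /ʊ/ → [+ATR]; 11 /b/ transparent; word edge.
[+ATR] positions on the surface: 1 2 6 9 10.

5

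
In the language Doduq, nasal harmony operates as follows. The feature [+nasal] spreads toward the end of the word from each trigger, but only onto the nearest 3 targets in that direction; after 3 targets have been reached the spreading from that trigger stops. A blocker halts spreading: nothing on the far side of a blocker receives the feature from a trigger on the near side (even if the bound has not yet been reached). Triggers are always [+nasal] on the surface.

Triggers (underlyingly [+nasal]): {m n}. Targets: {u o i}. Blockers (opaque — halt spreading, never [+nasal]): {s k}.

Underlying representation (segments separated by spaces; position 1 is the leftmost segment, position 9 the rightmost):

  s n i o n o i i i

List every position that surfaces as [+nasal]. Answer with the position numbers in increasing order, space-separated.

From /n/ at 2 rightward: 3 /i/ → [+nasal]; 4 /o/ → [+nasal]; 5 /n/ is itself a trigger — this domain ends here.
From /n/ at 5 rightward: 6 /o/ → [+nasal]; 7 /i/ → [+nasal]; 8 /i/ → [+nasal]; bound reached.
Target with no active source: position 9 stays [-nasal].

2 3 4 5 6 7 8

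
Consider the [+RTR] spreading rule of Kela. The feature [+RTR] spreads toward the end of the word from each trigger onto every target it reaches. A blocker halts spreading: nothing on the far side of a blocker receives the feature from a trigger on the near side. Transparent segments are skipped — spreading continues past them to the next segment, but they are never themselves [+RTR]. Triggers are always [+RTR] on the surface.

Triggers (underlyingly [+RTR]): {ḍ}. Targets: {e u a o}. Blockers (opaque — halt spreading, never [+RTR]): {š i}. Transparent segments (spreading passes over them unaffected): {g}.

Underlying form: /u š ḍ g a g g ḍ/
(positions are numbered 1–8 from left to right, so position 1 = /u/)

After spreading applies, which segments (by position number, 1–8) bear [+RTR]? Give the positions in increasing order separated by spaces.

3 5 8

From /ḍ/ at 3 rightward: 4 /g/ transparent; 5 /a/ → [+RTR]; 6 /g/ transparent; 7 /g/ transparent; 8 /ḍ/ is itself a trigger — this domain ends here.
From /ḍ/ at 8 rightward: word edge.
Target with no active source: position 1 stays [-emphatic].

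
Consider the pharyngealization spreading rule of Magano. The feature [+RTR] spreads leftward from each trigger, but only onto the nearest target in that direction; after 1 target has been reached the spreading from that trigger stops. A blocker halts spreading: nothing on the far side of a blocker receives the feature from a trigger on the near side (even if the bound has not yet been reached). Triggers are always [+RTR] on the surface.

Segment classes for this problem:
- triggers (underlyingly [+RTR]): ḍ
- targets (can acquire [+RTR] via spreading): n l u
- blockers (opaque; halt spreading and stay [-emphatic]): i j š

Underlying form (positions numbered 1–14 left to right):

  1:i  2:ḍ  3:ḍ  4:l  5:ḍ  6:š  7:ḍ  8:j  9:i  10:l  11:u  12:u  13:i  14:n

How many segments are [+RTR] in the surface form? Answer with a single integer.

From /ḍ/ at 2 leftward: 1 /i/ blocks.
From /ḍ/ at 3 leftward: 2 /ḍ/ is itself a trigger — this domain ends here.
From /ḍ/ at 5 leftward: 4 /l/ → [+RTR]; bound reached.
From /ḍ/ at 7 leftward: 6 /š/ blocks.
Targets with no active source: positions 10 11 12 14 stay [-emphatic].
[+RTR] positions on the surface: 2 3 4 5 7.

5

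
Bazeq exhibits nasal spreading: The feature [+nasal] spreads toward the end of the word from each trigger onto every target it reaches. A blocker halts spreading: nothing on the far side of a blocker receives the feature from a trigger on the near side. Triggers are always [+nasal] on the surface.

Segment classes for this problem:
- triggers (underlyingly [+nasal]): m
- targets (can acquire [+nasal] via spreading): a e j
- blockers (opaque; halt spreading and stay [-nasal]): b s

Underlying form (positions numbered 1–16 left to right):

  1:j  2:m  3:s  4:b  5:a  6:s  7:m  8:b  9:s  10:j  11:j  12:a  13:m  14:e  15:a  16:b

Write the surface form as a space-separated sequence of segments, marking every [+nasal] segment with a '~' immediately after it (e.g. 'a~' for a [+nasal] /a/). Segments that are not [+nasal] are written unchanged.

From /m/ at 2 rightward: 3 /s/ blocks.
From /m/ at 7 rightward: 8 /b/ blocks.
From /m/ at 13 rightward: 14 /e/ → [+nasal]; 15 /a/ → [+nasal]; 16 /b/ blocks.
Targets with no active source: positions 1 5 10 11 12 stay [-nasal].
[+nasal] positions on the surface: 2 7 13 14 15.

j m~ s b a s m~ b s j j a m~ e~ a~ b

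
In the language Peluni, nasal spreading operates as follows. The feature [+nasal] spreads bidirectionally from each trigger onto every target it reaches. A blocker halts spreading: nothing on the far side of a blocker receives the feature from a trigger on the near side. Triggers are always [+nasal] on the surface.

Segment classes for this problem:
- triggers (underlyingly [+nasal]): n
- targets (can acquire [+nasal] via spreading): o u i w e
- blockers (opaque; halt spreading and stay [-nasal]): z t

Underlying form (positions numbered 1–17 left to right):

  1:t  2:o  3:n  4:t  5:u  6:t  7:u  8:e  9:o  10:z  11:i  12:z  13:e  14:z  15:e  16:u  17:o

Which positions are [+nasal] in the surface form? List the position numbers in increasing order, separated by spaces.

2 3

From /n/ at 3 rightward: 4 /t/ blocks.
From /n/ at 3 leftward: 2 /o/ → [+nasal]; 1 /t/ blocks.
Targets with no active source: positions 5 7 8 9 11 13 15 16 17 stay [-nasal].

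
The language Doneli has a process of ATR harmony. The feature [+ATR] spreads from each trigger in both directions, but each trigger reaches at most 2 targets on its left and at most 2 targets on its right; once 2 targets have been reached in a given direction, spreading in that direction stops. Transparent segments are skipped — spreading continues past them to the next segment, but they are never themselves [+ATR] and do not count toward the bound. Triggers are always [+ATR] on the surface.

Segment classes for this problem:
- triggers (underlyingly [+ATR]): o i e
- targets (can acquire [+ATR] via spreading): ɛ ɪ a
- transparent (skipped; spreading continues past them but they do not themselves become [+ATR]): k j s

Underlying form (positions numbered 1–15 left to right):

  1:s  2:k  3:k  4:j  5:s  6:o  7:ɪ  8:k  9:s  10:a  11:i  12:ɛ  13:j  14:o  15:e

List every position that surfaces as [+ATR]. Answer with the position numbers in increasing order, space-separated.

From /o/ at 6 rightward: 7 /ɪ/ → [+ATR]; 8 /k/ transparent; 9 /s/ transparent; 10 /a/ → [+ATR]; bound reached.
From /o/ at 6 leftward: 5 /s/ transparent; 4 /j/ transparent; 3 /k/ transparent; 2 /k/ transparent; 1 /s/ transparent; word edge.
From /i/ at 11 rightward: 12 /ɛ/ → [+ATR]; 13 /j/ transparent; 14 /o/ is itself a trigger — this domain ends here.
From /i/ at 11 leftward: 10 /a/ → [+ATR]; 9 /s/ transparent; 8 /k/ transparent; 7 /ɪ/ → [+ATR]; bound reached.
From /o/ at 14 rightward: 15 /e/ is itself a trigger — this domain ends here.
From /o/ at 14 leftward: 13 /j/ transparent; 12 /ɛ/ → [+ATR]; 11 /i/ is itself a trigger — this domain ends here.
From /e/ at 15 rightward: word edge.
From /e/ at 15 leftward: 14 /o/ is itself a trigger — this domain ends here.

6 7 10 11 12 14 15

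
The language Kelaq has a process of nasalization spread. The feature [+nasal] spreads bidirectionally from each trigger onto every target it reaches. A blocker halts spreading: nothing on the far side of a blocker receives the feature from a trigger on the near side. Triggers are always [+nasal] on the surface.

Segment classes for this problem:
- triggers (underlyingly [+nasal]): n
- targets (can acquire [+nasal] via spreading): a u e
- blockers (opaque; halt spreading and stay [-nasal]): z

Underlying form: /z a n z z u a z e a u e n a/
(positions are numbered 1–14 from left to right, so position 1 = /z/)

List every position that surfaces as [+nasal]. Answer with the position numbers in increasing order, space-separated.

From /n/ at 3 rightward: 4 /z/ blocks.
From /n/ at 3 leftward: 2 /a/ → [+nasal]; 1 /z/ blocks.
From /n/ at 13 rightward: 14 /a/ → [+nasal]; word edge.
From /n/ at 13 leftward: 12 /e/ → [+nasal]; 11 /u/ → [+nasal]; 10 /a/ → [+nasal]; 9 /e/ → [+nasal]; 8 /z/ blocks.
Targets with no active source: positions 6 7 stay [-nasal].

2 3 9 10 11 12 13 14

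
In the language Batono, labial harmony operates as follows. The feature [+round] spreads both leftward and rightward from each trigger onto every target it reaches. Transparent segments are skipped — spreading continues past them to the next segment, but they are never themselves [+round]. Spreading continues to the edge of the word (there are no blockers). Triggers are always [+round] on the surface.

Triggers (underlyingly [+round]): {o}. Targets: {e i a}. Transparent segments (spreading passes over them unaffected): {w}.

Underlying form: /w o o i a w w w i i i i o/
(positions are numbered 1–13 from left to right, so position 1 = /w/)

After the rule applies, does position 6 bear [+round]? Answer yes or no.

From /o/ at 2 rightward: 3 /o/ is itself a trigger — this domain ends here.
From /o/ at 2 leftward: 1 /w/ transparent; word edge.
From /o/ at 3 rightward: 4 /i/ → [+round]; 5 /a/ → [+round]; 6 /w/ transparent; 7 /w/ transparent; 8 /w/ transparent; 9 /i/ → [+round]; 10 /i/ → [+round]; 11 /i/ → [+round]; 12 /i/ → [+round]; 13 /o/ is itself a trigger — this domain ends here.
From /o/ at 3 leftward: 2 /o/ is itself a trigger — this domain ends here.
From /o/ at 13 rightward: word edge.
From /o/ at 13 leftward: 12 /i/ → [+round]; 11 /i/ → [+round]; 10 /i/ → [+round]; 9 /i/ → [+round]; 8 /w/ transparent; 7 /w/ transparent; 6 /w/ transparent; 5 /a/ → [+round]; 4 /i/ → [+round]; 3 /o/ is itself a trigger — this domain ends here.
[+round] positions on the surface: 2 3 4 5 9 10 11 12 13.

no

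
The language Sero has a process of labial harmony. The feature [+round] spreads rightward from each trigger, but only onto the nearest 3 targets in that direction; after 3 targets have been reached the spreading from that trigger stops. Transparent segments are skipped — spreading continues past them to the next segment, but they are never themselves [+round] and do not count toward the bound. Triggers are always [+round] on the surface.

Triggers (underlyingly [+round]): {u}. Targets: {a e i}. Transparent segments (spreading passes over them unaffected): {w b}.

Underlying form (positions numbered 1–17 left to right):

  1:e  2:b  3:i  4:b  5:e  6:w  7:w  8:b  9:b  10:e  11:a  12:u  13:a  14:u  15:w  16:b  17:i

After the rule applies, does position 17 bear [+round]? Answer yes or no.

yes

From /u/ at 12 rightward: 13 /a/ → [+round]; 14 /u/ is itself a trigger — this domain ends here.
From /u/ at 14 rightward: 15 /w/ transparent; 16 /b/ transparent; 17 /i/ → [+round]; word edge.
Targets with no active source: positions 1 3 5 10 11 stay [-round].
[+round] positions on the surface: 12 13 14 17.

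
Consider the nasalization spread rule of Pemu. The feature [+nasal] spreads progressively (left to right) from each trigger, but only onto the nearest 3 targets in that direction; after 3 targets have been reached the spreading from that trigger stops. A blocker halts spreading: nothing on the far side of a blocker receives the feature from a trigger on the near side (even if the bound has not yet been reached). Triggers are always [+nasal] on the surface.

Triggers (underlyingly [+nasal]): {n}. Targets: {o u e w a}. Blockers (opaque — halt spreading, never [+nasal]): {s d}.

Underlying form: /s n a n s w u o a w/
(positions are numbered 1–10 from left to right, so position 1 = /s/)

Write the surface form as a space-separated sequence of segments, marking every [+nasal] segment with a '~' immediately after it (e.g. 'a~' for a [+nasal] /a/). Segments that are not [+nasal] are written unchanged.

From /n/ at 2 rightward: 3 /a/ → [+nasal]; 4 /n/ is itself a trigger — this domain ends here.
From /n/ at 4 rightward: 5 /s/ blocks.
Targets with no active source: positions 6 7 8 9 10 stay [-nasal].
[+nasal] positions on the surface: 2 3 4.

s n~ a~ n~ s w u o a w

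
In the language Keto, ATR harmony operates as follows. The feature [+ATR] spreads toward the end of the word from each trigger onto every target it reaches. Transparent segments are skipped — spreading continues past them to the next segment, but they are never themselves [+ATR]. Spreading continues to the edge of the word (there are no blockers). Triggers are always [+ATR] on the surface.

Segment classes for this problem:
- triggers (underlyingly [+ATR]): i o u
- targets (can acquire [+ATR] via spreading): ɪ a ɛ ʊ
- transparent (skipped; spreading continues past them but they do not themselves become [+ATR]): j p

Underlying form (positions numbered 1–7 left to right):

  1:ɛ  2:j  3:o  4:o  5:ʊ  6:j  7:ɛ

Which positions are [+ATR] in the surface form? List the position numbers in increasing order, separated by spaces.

From /o/ at 3 rightward: 4 /o/ is itself a trigger — this domain ends here.
From /o/ at 4 rightward: 5 /ʊ/ → [+ATR]; 6 /j/ transparent; 7 /ɛ/ → [+ATR]; word edge.
Target with no active source: position 1 stays [-ATR].

3 4 5 7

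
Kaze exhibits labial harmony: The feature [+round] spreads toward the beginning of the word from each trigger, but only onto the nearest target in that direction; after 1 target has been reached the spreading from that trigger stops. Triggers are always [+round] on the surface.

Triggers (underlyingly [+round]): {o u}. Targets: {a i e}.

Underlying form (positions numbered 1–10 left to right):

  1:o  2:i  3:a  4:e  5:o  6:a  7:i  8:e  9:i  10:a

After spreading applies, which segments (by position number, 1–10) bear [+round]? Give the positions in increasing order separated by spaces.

From /o/ at 1 leftward: word edge.
From /o/ at 5 leftward: 4 /e/ → [+round]; bound reached.
Targets with no active source: positions 2 3 6 7 8 9 10 stay [-round].

1 4 5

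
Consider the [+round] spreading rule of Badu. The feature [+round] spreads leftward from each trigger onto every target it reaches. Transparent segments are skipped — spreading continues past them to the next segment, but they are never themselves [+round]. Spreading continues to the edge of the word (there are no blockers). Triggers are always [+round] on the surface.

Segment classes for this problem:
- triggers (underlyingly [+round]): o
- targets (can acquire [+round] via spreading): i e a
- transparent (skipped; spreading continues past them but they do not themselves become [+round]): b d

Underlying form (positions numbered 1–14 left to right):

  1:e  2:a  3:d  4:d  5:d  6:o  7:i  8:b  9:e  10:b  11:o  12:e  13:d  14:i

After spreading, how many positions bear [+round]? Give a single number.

From /o/ at 6 leftward: 5 /d/ transparent; 4 /d/ transparent; 3 /d/ transparent; 2 /a/ → [+round]; 1 /e/ → [+round]; word edge.
From /o/ at 11 leftward: 10 /b/ transparent; 9 /e/ → [+round]; 8 /b/ transparent; 7 /i/ → [+round]; 6 /o/ is itself a trigger — this domain ends here.
Targets with no active source: positions 12 14 stay [-round].
[+round] positions on the surface: 1 2 6 7 9 11.

6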